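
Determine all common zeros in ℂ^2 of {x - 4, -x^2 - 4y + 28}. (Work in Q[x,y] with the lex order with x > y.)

Compute a lex Gröbner basis by Buchberger's algorithm.
f_1 = x - 4, LT = x.
f_2 = -x^2 - 4y + 28, LT = x^2.

S(f_1,f_2): lcm = x^2. S = -4x - 4y + 28.
  leading term x: subtract (-4)·f_1 from -4x - 4y + 28 → -4y + 12
  leading term y: no divisor's leading term divides it; move -4y to the remainder.
  leading term 1: no divisor's leading term divides it; move 12 to the remainder.
  remainder -4y + 12 ≠ 0; add h_3 = -4y + 12 to the basis.

The other S-polynomials (S(f_1,h_3), S(f_2,h_3)) all reduce to 0 modulo the current basis, so we have a Gröbner basis.
Inter-reduce: drop elements whose leading term is divisible by another's, tail-reduce, and make monic.
Reduced Gröbner basis: {x - 4, y - 3}.

Elimination: the polynomial y - 3 lies in the elimination ideal for y, so y ∈ {3}. For each such y, the remaining basis elements (now univariate) give the rest of the solution.
  y = 3: the earlier basis element becomes x - 4 = 0, giving x = 4 — point (4, 3).

{(4, 3)}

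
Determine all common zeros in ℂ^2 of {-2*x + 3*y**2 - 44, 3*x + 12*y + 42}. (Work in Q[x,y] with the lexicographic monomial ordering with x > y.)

Compute a lex Gröbner basis by Buchberger's algorithm.
f_1 = -2*x + 3*y**2 - 44, LT = x.
f_2 = 3*x + 12*y + 42, LT = x.

S(f_1,f_2): lcm = x. S = -3/2*y**2 - 4*y + 8.
  leading term y**2: no divisor's leading term divides it; move -3/2*y**2 to the remainder.
  leading term y: no divisor's leading term divides it; move -4*y to the remainder.
  leading term 1: no divisor's leading term divides it; move 8 to the remainder.
  remainder -3/2*y**2 - 4*y + 8 ≠ 0; add h_3 = -3/2*y**2 - 4*y + 8 to the basis.

The other S-polynomials (S(f_1,h_3), S(f_2,h_3)) all reduce to 0 modulo the current basis, so we have a Gröbner basis.
Inter-reduce: drop elements whose leading term is divisible by another's, tail-reduce, and make monic.
Reduced Gröbner basis: {x + 4*y + 14, y**2 + 8/3*y - 16/3}.

From the last basis element, y**2 + 8/3*y - 16/3 = 0, so y takes values in {-4, 4/3}. Each choice, substituted upward through the basis, yields the corresponding point(s) of the solution set.
  y = -4: the earlier basis element becomes x - 2 = 0, giving x = 2 — point (2, -4).
  y = 4/3: the earlier basis element becomes x + 58/3 = 0, giving x = -58/3 — point (-58/3, 4/3).
Each listed point satisfies every original equation (direct substitution).

{(2, -4), (-58/3, 4/3)}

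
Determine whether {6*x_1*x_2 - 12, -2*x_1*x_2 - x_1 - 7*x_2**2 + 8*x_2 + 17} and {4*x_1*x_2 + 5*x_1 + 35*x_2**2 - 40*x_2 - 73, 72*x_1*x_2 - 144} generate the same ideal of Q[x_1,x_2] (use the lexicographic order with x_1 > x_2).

Yes, the ideals are equal.

Two ideals are equal iff their reduced Gröbner bases coincide (the reduced basis is unique for a fixed ordering).
Buchberger on the first generating set:
f_1 = 6*x_1*x_2 - 12, LT = x_1*x_2.
f_2 = -2*x_1*x_2 - x_1 - 7*x_2**2 + 8*x_2 + 17, LT = x_1*x_2.

S(f_1,f_2): lcm = x_1*x_2. S = -1/2*x_1 - 7/2*x_2**2 + 4*x_2 + 13/2.
  leading term x_1: no divisor's leading term divides it; move -1/2*x_1 to the remainder.
  leading term x_2**2: no divisor's leading term divides it; move -7/2*x_2**2 to the remainder.
  leading term x_2: no divisor's leading term divides it; move 4*x_2 to the remainder.
  leading term 1: no divisor's leading term divides it; move 13/2 to the remainder.
  remainder -1/2*x_1 - 7/2*x_2**2 + 4*x_2 + 13/2 ≠ 0; add g_3 = -1/2*x_1 - 7/2*x_2**2 + 4*x_2 + 13/2 to the basis.

S(f_1,g_3): lcm = x_1*x_2. S = -7*x_2**3 + 8*x_2**2 + 13*x_2 - 2.
  leading term x_2**3: no divisor's leading term divides it; move -7*x_2**3 to the remainder.
  leading term x_2**2: no divisor's leading term divides it; move 8*x_2**2 to the remainder.
  leading term x_2: no divisor's leading term divides it; move 13*x_2 to the remainder.
  leading term 1: no divisor's leading term divides it; move -2 to the remainder.
  remainder -7*x_2**3 + 8*x_2**2 + 13*x_2 - 2 ≠ 0; add g_4 = -7*x_2**3 + 8*x_2**2 + 13*x_2 - 2 to the basis.

The other S-polynomials (S(f_2,g_3), S(f_1,g_4), S(f_2,g_4), S(g_3,g_4)) all reduce to 0 modulo the current basis, so we have a Gröbner basis.
Inter-reduce: drop elements whose leading term is divisible by another's, tail-reduce, and make monic.
Reduced Gröbner basis: {x_1 + 7*x_2**2 - 8*x_2 - 13, x_2**3 - 8/7*x_2**2 - 13/7*x_2 + 2/7}.

Buchberger on the second generating set:
h_1 = 4*x_1*x_2 + 5*x_1 + 35*x_2**2 - 40*x_2 - 73, LT = x_1*x_2.
h_2 = 72*x_1*x_2 - 144, LT = x_1*x_2.

S(h_1,h_2): lcm = x_1*x_2. S = 5/4*x_1 + 35/4*x_2**2 - 10*x_2 - 65/4.
  leading term x_1: no divisor's leading term divides it; move 5/4*x_1 to the remainder.
  leading term x_2**2: no divisor's leading term divides it; move 35/4*x_2**2 to the remainder.
  leading term x_2: no divisor's leading term divides it; move -10*x_2 to the remainder.
  leading term 1: no divisor's leading term divides it; move -65/4 to the remainder.
  remainder 5/4*x_1 + 35/4*x_2**2 - 10*x_2 - 65/4 ≠ 0; add k_3 = 5/4*x_1 + 35/4*x_2**2 - 10*x_2 - 65/4 to the basis.

S(h_1,k_3): lcm = x_1*x_2. S = 5/4*x_1 - 7*x_2**3 + 67/4*x_2**2 + 3*x_2 - 73/4.
  leading term x_1: subtract (1)·k_3 from 5/4*x_1 - 7*x_2**3 + 67/4*x_2**2 + 3*x_2 - 73/4 → -7*x_2**3 + 8*x_2**2 + 13*x_2 - 2
  leading term x_2**3: no divisor's leading term divides it; move -7*x_2**3 to the remainder.
  leading term x_2**2: no divisor's leading term divides it; move 8*x_2**2 to the remainder.
  leading term x_2: no divisor's leading term divides it; move 13*x_2 to the remainder.
  leading term 1: no divisor's leading term divides it; move -2 to the remainder.
  remainder -7*x_2**3 + 8*x_2**2 + 13*x_2 - 2 ≠ 0; add k_4 = -7*x_2**3 + 8*x_2**2 + 13*x_2 - 2 to the basis.

The other S-polynomials (S(h_2,k_3), S(h_1,k_4), S(h_2,k_4), S(k_3,k_4)) all reduce to 0 modulo the current basis, so we have a Gröbner basis.
Inter-reduce: drop elements whose leading term is divisible by another's, tail-reduce, and make monic.
Reduced Gröbner basis: {x_1 + 7*x_2**2 - 8*x_2 - 13, x_2**3 - 8/7*x_2**2 - 13/7*x_2 + 2/7}.

The two bases agree; hence the ideals are identical.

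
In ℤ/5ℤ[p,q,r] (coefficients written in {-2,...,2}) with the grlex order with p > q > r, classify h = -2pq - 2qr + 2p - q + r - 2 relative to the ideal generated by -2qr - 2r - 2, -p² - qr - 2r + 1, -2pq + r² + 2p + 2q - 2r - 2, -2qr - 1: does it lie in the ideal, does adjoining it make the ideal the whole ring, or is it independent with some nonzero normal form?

First compute the reduced Gröbner basis of I by Buchberger's algorithm.
f_1 = -2qr - 2r - 2, LT = qr.
f_2 = -p² - qr - 2r + 1, LT = p².
f_3 = -2pq + r² + 2p + 2q - 2r - 2, LT = pq.
f_4 = -2qr - 1, LT = qr.

S(f_1,f_3): lcm = pqr. S = -2r³ + 2pr + qr - r² + p - r.
  reduce S modulo (f_1, f_2, f_3, f_4):
  remainder -2r³ + 2pr - r² + p - 2r - 1 ≠ 0; add k_5 = -2r³ + 2pr - r² + p - 2r - 1 to the basis.

S(f_1,f_4): lcm = qr. S = r - 2.
  reduce S modulo (f_1, f_2, f_3, f_4, k_5):
  remainder r - 2 ≠ 0; add k_6 = r - 2 to the basis.

S(f_2,f_3): lcm = p²q. S = -2pr² + q²r + p² + pq - pr + 2qr - p - q.
  reduce S modulo (f_1, f_2, f_3, f_4, k_5, k_6):
  remainder -q + 1 ≠ 0; add k_7 = -q + 1 to the basis.

The other S-polynomials (S(f_1,f_2), S(f_2,f_4), S(f_3,f_4), S(f_1,k_5), S(f_2,k_5), S(f_3,k_5), S(f_4,k_5), S(f_1,k_6), S(f_2,k_6), S(f_3,k_6), S(f_4,k_6), S(k_5,k_6), S(f_1,k_7), S(f_2,k_7), S(f_3,k_7), S(f_4,k_7), S(k_5,k_7), S(k_6,k_7)) all reduce to 0 modulo the current basis, so we have a Gröbner basis.
Inter-reduce: drop elements whose leading term is divisible by another's, tail-reduce, and make monic.
Reduced Gröbner basis: {p², q - 1, r - 2}.
Label its elements g_1 = p², g_2 = q - 1, g_3 = r - 2.

Reduce h = -2pq - 2qr + 2p - q + r - 2 modulo G:
  leading term pq: subtract (-2p)·g_2 from -2pq - 2qr + 2p - q + r - 2 → -2qr - q + r - 2
  leading term qr: subtract (-2r)·g_2 from -2qr - q + r - 2 → -q - r - 2
  leading term q: subtract (-1)·g_2 from -q - r - 2 → -r + 2
  leading term r: subtract (-1)·g_3 from -r + 2 → 0
  normal form = 0.
Since the normal form is 0, h ∈ I.

-2pq - 2qr + 2p - q + r - 2 lies in I (it reduces to 0).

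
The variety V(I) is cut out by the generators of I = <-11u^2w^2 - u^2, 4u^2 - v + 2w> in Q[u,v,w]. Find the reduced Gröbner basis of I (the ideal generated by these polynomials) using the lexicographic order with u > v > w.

The reduced Gröbner basis is the canonical form of the ideal for this ordering.

f_1 = -11u^2w^2 - u^2, LT = u^2w^2.
f_2 = 4u^2 - v + 2w, LT = u^2.

S(f_1,f_2): lcm = u^2w^2. S = 1/11u^2 + 1/4vw^2 - 1/2w^3.
  leading term u^2: subtract (1/44)·f_2 from 1/11u^2 + 1/4vw^2 - 1/2w^3 → 1/4vw^2 + 1/44v - 1/2w^3 - 1/22w
  leading term vw^2: no divisor's leading term divides it; move 1/4vw^2 to the remainder.
  leading term v: no divisor's leading term divides it; move 1/44v to the remainder.
  leading term w^3: no divisor's leading term divides it; move -1/2w^3 to the remainder.
  leading term w: no divisor's leading term divides it; move -1/22w to the remainder.
  remainder 1/4vw^2 + 1/44v - 1/2w^3 - 1/22w ≠ 0; add g_3 = 1/4vw^2 + 1/44v - 1/2w^3 - 1/22w to the basis.

S(f_1,g_3): lcm = u^2vw^2. S = 2u^2w^3 + 2/11u^2w.
  leading term u^2w^3: subtract (-2/11w)·f_1 from 2u^2w^3 + 2/11u^2w → 0
  remainder 0.

S(f_2,g_3): leading monomials are coprime, so the S-polynomial reduces to 0 (Buchberger's first criterion).
Every S-polynomial of the final basis reduces to 0, so we have a Gröbner basis.
Inter-reduce: drop elements whose leading term is divisible by another's, tail-reduce, and make monic.

G = {u^2 - 1/4v + 1/2w, vw^2 + 1/11v - 2w^3 - 2/11w}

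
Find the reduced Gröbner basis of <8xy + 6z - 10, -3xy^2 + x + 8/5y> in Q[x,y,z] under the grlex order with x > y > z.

G = {x^2 - 27/16z^2 + 177/40z - 43/16, xy + 3/4z - 5/4, yz + 4/9x - 43/45y}

f_1 = 8xy + 6z - 10, LT = xy.
f_2 = -3xy^2 + x + 8/5y, LT = xy^2.

S(f_1,f_2): lcm = xy^2. S = 3/4yz + 1/3x - 43/60y.
  leading term yz: no divisor's leading term divides it; move 3/4yz to the remainder.
  leading term x: no divisor's leading term divides it; move 1/3x to the remainder.
  leading term y: no divisor's leading term divides it; move -43/60y to the remainder.
  remainder 3/4yz + 1/3x - 43/60y ≠ 0; add g_3 = 3/4yz + 1/3x - 43/60y to the basis.

S(f_1,g_3): lcm = xyz. S = -4/9x^2 + 43/45xy + 3/4z^2 - 5/4z.
  leading term x^2: no divisor's leading term divides it; move -4/9x^2 to the remainder.
  leading term xy: subtract (43/360)·f_1 from 43/45xy + 3/4z^2 - 5/4z → 3/4z^2 - 59/30z + 43/36
  leading term z^2: no divisor's leading term divides it; move 3/4z^2 to the remainder.
  leading term z: no divisor's leading term divides it; move -59/30z to the remainder.
  leading term 1: no divisor's leading term divides it; move 43/36 to the remainder.
  remainder -4/9x^2 + 3/4z^2 - 59/30z + 43/36 ≠ 0; add g_4 = -4/9x^2 + 3/4z^2 - 59/30z + 43/36 to the basis.

S(f_2,g_3): lcm = xy^2z. S = -4/9x^2y + 43/45xy^2 - 1/3xz - 8/15yz.
  leading term x^2y: subtract (-1/18x)·f_1 from -4/9x^2y + 43/45xy^2 - 1/3xz - 8/15yz → 43/45xy^2 - 8/15yz - 5/9x
  leading term xy^2: subtract (43/360y)·f_1 from 43/45xy^2 - 8/15yz - 5/9x → -5/4yz - 5/9x + 43/36y
  leading term yz: subtract (-5/3)·g_3 from -5/4yz - 5/9x + 43/36y → 0
  remainder 0.

S(f_1,g_4): lcm = x^2y. S = 27/16yz^2 + 3/4xz - 177/40yz - 5/4x + 43/16y.
  leading term yz^2: subtract (9/4z)·g_3 from 27/16yz^2 + 3/4xz - 177/40yz - 5/4x + 43/16y → -45/16yz - 5/4x + 43/16y
  leading term yz: subtract (-15/4)·g_3 from -45/16yz - 5/4x + 43/16y → 0
  remainder 0.

S(f_2,g_4): lcm = x^2y^2. S = 27/16y^2z^2 - 177/40y^2z - 1/3x^2 - 8/15xy + 43/16y^2.
  leading term y^2z^2: subtract (9/4yz)·g_3 from 27/16y^2z^2 - 177/40y^2z - 1/3x^2 - 8/15xy + 43/16y^2 → -3/4xyz - 45/16y^2z - 1/3x^2 - 8/15xy + 43/16y^2
  leading term xyz: subtract (-3/32z)·f_1 from -3/4xyz - 45/16y^2z - 1/3x^2 - 8/15xy + 43/16y^2 → -45/16y^2z - 1/3x^2 - 8/15xy + 43/16y^2 + 9/16z^2 - 15/16z
  leading term y^2z: subtract (-15/4y)·g_3 from -45/16y^2z - 1/3x^2 - 8/15xy + 43/16y^2 + 9/16z^2 - 15/16z → -1/3x^2 + 43/60xy + 9/16z^2 - 15/16z
  leading term x^2: subtract (3/4)·g_4 from -1/3x^2 + 43/60xy + 9/16z^2 - 15/16z → 43/60xy + 43/80z - 43/48
  leading term xy: subtract (43/480)·f_1 from 43/60xy + 43/80z - 43/48 → 0
  remainder 0.

S(g_3,g_4): leading monomials are coprime, so the S-polynomial reduces to 0 (Buchberger's first criterion).
Every S-polynomial of the final basis reduces to 0, so we have a Gröbner basis.
Inter-reduce: drop elements whose leading term is divisible by another's, tail-reduce, and make monic.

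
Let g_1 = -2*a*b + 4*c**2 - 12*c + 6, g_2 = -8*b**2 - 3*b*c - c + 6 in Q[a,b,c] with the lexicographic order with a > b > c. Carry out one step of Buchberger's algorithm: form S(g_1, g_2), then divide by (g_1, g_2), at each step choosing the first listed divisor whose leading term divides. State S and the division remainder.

S(g_1, g_2) = -3/8*a*b*c - 1/8*a*c + 3/4*a - 2*b*c**2 + 6*b*c - 3*b; remainder on division = -1/8*a*c + 3/4*a - 2*b*c**2 + 6*b*c - 3*b - 3/4*c**3 + 9/4*c**2 - 9/8*c.

lcm(LM(g_1), LM(g_2)) = a*b**2.
S = (lcm/LT(g_1))·g_1 − (lcm/LT(g_2))·g_2 = -3/8*a*b*c - 1/8*a*c + 3/4*a - 2*b*c**2 + 6*b*c - 3*b.
Reduce S modulo (g_1, g_2) in that order:
  leading term a*b*c: subtract (3/16*c)·g_1 from -3/8*a*b*c - 1/8*a*c + 3/4*a - 2*b*c**2 + 6*b*c - 3*b → -1/8*a*c + 3/4*a - 2*b*c**2 + 6*b*c - 3*b - 3/4*c**3 + 9/4*c**2 - 9/8*c
  leading term a*c: no divisor's leading term divides it; move -1/8*a*c to the remainder.
  leading term a: no divisor's leading term divides it; move 3/4*a to the remainder.
  leading term b*c**2: no divisor's leading term divides it; move -2*b*c**2 to the remainder.
  leading term b*c: no divisor's leading term divides it; move 6*b*c to the remainder.
  leading term b: no divisor's leading term divides it; move -3*b to the remainder.
  leading term c**3: no divisor's leading term divides it; move -3/4*c**3 to the remainder.
  leading term c**2: no divisor's leading term divides it; move 9/4*c**2 to the remainder.
  leading term c: no divisor's leading term divides it; move -9/8*c to the remainder.
The remainder -1/8*a*c + 3/4*a - 2*b*c**2 + 6*b*c - 3*b - 3/4*c**3 + 9/4*c**2 - 9/8*c is nonzero, so it would be added as the next basis element.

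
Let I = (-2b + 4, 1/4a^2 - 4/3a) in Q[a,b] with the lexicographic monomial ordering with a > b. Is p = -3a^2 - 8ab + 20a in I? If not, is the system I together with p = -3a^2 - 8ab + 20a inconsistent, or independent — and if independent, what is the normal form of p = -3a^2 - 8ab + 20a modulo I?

-3a^2 - 8ab + 20a is independent of I; its normal form modulo I is -12a.

First compute the reduced Gröbner basis of I by Buchberger's algorithm.
f_1 = -2b + 4, LT = b.
f_2 = 1/4a^2 - 4/3a, LT = a^2.

S(f_1,f_2): leading monomials are coprime, so the S-polynomial reduces to 0 (Buchberger's first criterion).
Every S-polynomial of the final basis reduces to 0, so we have a Gröbner basis.
Inter-reduce: drop elements whose leading term is divisible by another's, tail-reduce, and make monic.
Reduced Gröbner basis: {a^2 - 16/3a, b - 2}.
Label its elements g_1 = a^2 - 16/3a, g_2 = b - 2.

Reduce p = -3a^2 - 8ab + 20a modulo G:
  leading term a^2: subtract (-3)·g_1 from -3a^2 - 8ab + 20a → -8ab + 4a
  leading term ab: subtract (-8a)·g_2 from -8ab + 4a → -12a
  leading term a: no divisor's leading term divides it; move -12a to the remainder.
  normal form = -12a.
The normal form is nonzero, so p ∉ I. Since p minus its normal form lies in I, I + (p) = I + (r) where r = -12a; decide whether this ideal is the whole ring.
Run Buchberger on G together with r (pairs among the g_i already reduce to 0 since G is a Gröbner basis):
g_1 = a^2 - 16/3a, LT = a^2.
g_2 = b - 2, LT = b.
r = -12a, LT = a.

S(g_1,g_2): leading monomials are coprime, so the S-polynomial reduces to 0 (Buchberger's first criterion).
S(g_1,r): lcm = a^2. S = -16/3a.
  leading term a: subtract (4/9)·r from -16/3a → 0
  remainder 0.

S(g_2,r): leading monomials are coprime, so the S-polynomial reduces to 0 (Buchberger's first criterion).
Every S-polynomial of the final basis reduces to 0, so we have a Gröbner basis.
Inter-reduce: drop elements whose leading term is divisible by another's, tail-reduce, and make monic.
Reduced Gröbner basis: {a, b - 2}.
The reduced Gröbner basis of I + (p) is {a, b - 2} ≠ {1}, a proper ideal, so the enlarged system stays consistent: p is independent of I, with normal form -12a.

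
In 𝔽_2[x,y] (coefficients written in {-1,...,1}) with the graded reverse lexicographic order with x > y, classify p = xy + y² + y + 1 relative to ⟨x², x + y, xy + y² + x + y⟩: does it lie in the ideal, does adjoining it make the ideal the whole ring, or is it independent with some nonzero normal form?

Adjoining xy + y² + y + 1 makes the ideal the whole ring: the system is inconsistent.

First compute the reduced Gröbner basis of I by Buchberger's algorithm.
f_1 = x², LT = x².
f_2 = x + y, LT = x.
f_3 = xy + y² + x + y, LT = xy.

S(f_1,f_2): lcm = x². S = xy.
  leading term xy: subtract (y)·f_2 from xy → y²
  leading term y²: no divisor's leading term divides it; move y² to the remainder.
  remainder y² ≠ 0; add h_4 = y² to the basis.

S(f_1,f_3): lcm = x²y. S = xy² + x² + xy.
  leading term xy²: subtract (y²)·f_2 from xy² + x² + xy → y³ + x² + xy
  leading term y³: subtract (y)·h_4 from y³ + x² + xy → x² + xy
  leading term x²: subtract (1)·f_1 from x² + xy → xy
  leading term xy: subtract (y)·f_2 from xy → y²
  leading term y²: subtract (1)·h_4 from y² → 0
  remainder 0.

S(f_2,f_3): lcm = xy. S = x + y.
  leading term x: subtract (1)·f_2 from x + y → 0
  remainder 0.

S(f_1,h_4): leading monomials are coprime, so the S-polynomial reduces to 0 (Buchberger's first criterion).
S(f_2,h_4): leading monomials are coprime, so the S-polynomial reduces to 0 (Buchberger's first criterion).
S(f_3,h_4): lcm = xy². S = y³ + xy + y².
  leading term y³: subtract (y)·h_4 from y³ + xy + y² → xy + y²
  leading term xy: subtract (y)·f_2 from xy + y² → 0
  remainder 0.

Every S-polynomial of the final basis reduces to 0, so we have a Gröbner basis.
Inter-reduce: drop elements whose leading term is divisible by another's, tail-reduce, and make monic.
Reduced Gröbner basis: {y², x + y}.
Label its elements g_1 = y², g_2 = x + y.

Reduce p = xy + y² + y + 1 modulo G:
  leading term xy: subtract (y)·g_2 from xy + y² + y + 1 → y + 1
  leading term y: no divisor's leading term divides it; move y to the remainder.
  leading term 1: no divisor's leading term divides it; move 1 to the remainder.
  normal form = y + 1.
The normal form is nonzero, so p ∉ I. Since p minus its normal form lies in I, I + (p) = I + (r) where r = y + 1; decide whether this ideal is the whole ring.
Run Buchberger on G together with r (pairs among the g_i already reduce to 0 since G is a Gröbner basis):
g_1 = y², LT = y².
g_2 = x + y, LT = x.
r = y + 1, LT = y.

S(g_1,g_2): leading monomials are coprime, so the S-polynomial reduces to 0 (Buchberger's first criterion).
S(g_1,r): lcm = y². S = y.
  leading term y: subtract (1)·r from y → 1
  leading term 1: no divisor's leading term divides it; move 1 to the remainder.
  remainder 1 ≠ 0; add m_4 = 1 to the basis.

S(g_2,r): leading monomials are coprime, so the S-polynomial reduces to 0 (Buchberger's first criterion).
S(g_1,m_4): leading monomials are coprime, so the S-polynomial reduces to 0 (Buchberger's first criterion).
S(g_2,m_4): leading monomials are coprime, so the S-polynomial reduces to 0 (Buchberger's first criterion).
S(r,m_4): leading monomials are coprime, so the S-polynomial reduces to 0 (Buchberger's first criterion).
Every S-polynomial of the final basis reduces to 0, so we have a Gröbner basis.
Inter-reduce: drop elements whose leading term is divisible by another's, tail-reduce, and make monic.
Reduced Gröbner basis: {1}.
The reduced Gröbner basis of I + (p) is {1}: the ideal is the whole ring, so the enlarged system has no common solution — adjoining p is inconsistent.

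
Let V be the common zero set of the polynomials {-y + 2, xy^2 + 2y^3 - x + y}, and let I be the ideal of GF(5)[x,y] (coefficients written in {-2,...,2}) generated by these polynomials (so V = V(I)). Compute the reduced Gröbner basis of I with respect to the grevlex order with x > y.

G = {x + 1, y - 2}

f_1 = -y + 2, LT = y.
f_2 = xy^2 + 2y^3 - x + y, LT = xy^2.

S(f_1,f_2): lcm = xy^2. S = -2y^3 - 2xy + x - y.
  reduce S modulo (f_1, f_2):
  remainder 2x + 2 ≠ 0; add g_3 = 2x + 2 to the basis.

The other S-polynomials (S(f_1,g_3), S(f_2,g_3)) all reduce to 0 modulo the current basis, so we have a Gröbner basis.
Inter-reduce: drop elements whose leading term is divisible by another's, tail-reduce, and make monic.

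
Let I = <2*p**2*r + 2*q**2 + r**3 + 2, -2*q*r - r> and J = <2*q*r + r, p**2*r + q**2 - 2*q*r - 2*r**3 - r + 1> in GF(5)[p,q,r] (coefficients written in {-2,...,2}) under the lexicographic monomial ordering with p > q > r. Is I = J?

For a fixed monomial order, each ideal has a unique reduced Gröbner basis; comparing bases decides equality.
Buchberger on the first generating set:
f_1 = 2*p**2*r + 2*q**2 + r**3 + 2, LT = p**2*r.
f_2 = -2*q*r - r, LT = q*r.

S(f_1,f_2): lcm = p**2*q*r. S = 2*p**2*r + q**3 - 2*q*r**3 + q.
  reduce S modulo (f_1, f_2):
  remainder q**3 - 2*q**2 + q - 2 ≠ 0; add g_3 = q**3 - 2*q**2 + q - 2 to the basis.

The other S-polynomials (S(f_1,g_3), S(f_2,g_3)) all reduce to 0 modulo the current basis, so we have a Gröbner basis.
Inter-reduce: drop elements whose leading term is divisible by another's, tail-reduce, and make monic.
Reduced Gröbner basis: {p**2*r + q**2 - 2*r**3 + 1, q**3 - 2*q**2 + q - 2, q*r - 2*r}.

Buchberger on the second generating set:
h_1 = 2*q*r + r, LT = q*r.
h_2 = p**2*r + q**2 - 2*q*r - 2*r**3 - r + 1, LT = p**2*r.

S(h_1,h_2): lcm = p**2*q*r. S = -2*p**2*r - q**3 + 2*q**2*r + 2*q*r**3 + q*r - q.
  reduce S modulo (h_1, h_2):
  remainder -q**3 + 2*q**2 - q + 2 ≠ 0; add k_3 = -q**3 + 2*q**2 - q + 2 to the basis.

The other S-polynomials (S(h_1,k_3), S(h_2,k_3)) all reduce to 0 modulo the current basis, so we have a Gröbner basis.
Inter-reduce: drop elements whose leading term is divisible by another's, tail-reduce, and make monic.
Reduced Gröbner basis: {p**2*r + q**2 - 2*r**3 + 1, q**3 - 2*q**2 + q - 2, q*r - 2*r}.

The two bases agree; hence the ideals are identical.
The same test decides containment: I ⊆ J iff every generator of I reduces to 0 modulo a Gröbner basis of J.

Yes, the ideals are equal.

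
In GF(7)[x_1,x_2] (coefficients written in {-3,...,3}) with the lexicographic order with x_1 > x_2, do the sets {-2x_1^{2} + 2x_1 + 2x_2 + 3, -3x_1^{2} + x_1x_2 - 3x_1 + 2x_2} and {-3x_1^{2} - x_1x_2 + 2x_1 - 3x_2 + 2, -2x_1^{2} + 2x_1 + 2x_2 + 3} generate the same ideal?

Two ideals are equal iff their reduced Gröbner bases coincide (the reduced basis is unique for a fixed ordering).
Buchberger on the first generating set:
f_1 = -2x_1^{2} + 2x_1 + 2x_2 + 3, LT = x_1^{2}.
f_2 = -3x_1^{2} + x_1x_2 - 3x_1 + 2x_2, LT = x_1^{2}.

S(f_1,f_2): lcm = x_1^{2}. S = -2x_1x_2 - 2x_1 + 2x_2 + 2.
  leading term x_1x_2: no divisor's leading term divides it; move -2x_1x_2 to the remainder.
  leading term x_1: no divisor's leading term divides it; move -2x_1 to the remainder.
  leading term x_2: no divisor's leading term divides it; move 2x_2 to the remainder.
  leading term 1: no divisor's leading term divides it; move 2 to the remainder.
  remainder -2x_1x_2 - 2x_1 + 2x_2 + 2 ≠ 0; add g_3 = -2x_1x_2 - 2x_1 + 2x_2 + 2 to the basis.

S(f_1,g_3): lcm = x_1^{2}x_2. S = -x_1^{2} + x_1 - x_2^{2} + 2x_2.
  leading term x_1^{2}: subtract (-3)·f_1 from -x_1^{2} + x_1 - x_2^{2} + 2x_2 → -x_2^{2} + x_2 + 2
  leading term x_2^{2}: no divisor's leading term divides it; move -x_2^{2} to the remainder.
  leading term x_2: no divisor's leading term divides it; move x_2 to the remainder.
  leading term 1: no divisor's leading term divides it; move 2 to the remainder.
  remainder -x_2^{2} + x_2 + 2 ≠ 0; add g_4 = -x_2^{2} + x_2 + 2 to the basis.

S(f_2,g_3): lcm = x_1^{2}x_2. S = -x_1^{2} + 2x_1x_2^{2} + 2x_1x_2 + x_1 - 3x_2^{2}.
  leading term x_1^{2}: subtract (-3)·f_1 from -x_1^{2} + 2x_1x_2^{2} + 2x_1x_2 + x_1 - 3x_2^{2} → 2x_1x_2^{2} + 2x_1x_2 - 3x_2^{2} - x_2 + 2
  leading term x_1x_2^{2}: subtract (-x_2)·g_3 from 2x_1x_2^{2} + 2x_1x_2 - 3x_2^{2} - x_2 + 2 → -x_2^{2} + x_2 + 2
  leading term x_2^{2}: subtract (1)·g_4 from -x_2^{2} + x_2 + 2 → 0
  remainder 0.

S(f_1,g_4): leading monomials are coprime, so the S-polynomial reduces to 0 (Buchberger's first criterion).
S(f_2,g_4): leading monomials are coprime, so the S-polynomial reduces to 0 (Buchberger's first criterion).
S(g_3,g_4): lcm = x_1x_2^{2}. S = 2x_1x_2 + 2x_1 - x_2^{2} - x_2.
  leading term x_1x_2: subtract (-1)·g_3 from 2x_1x_2 + 2x_1 - x_2^{2} - x_2 → -x_2^{2} + x_2 + 2
  leading term x_2^{2}: subtract (1)·g_4 from -x_2^{2} + x_2 + 2 → 0
  remainder 0.

Every S-polynomial of the final basis reduces to 0, so we have a Gröbner basis.
Inter-reduce: drop elements whose leading term is divisible by another's, tail-reduce, and make monic.
Reduced Gröbner basis: {x_1^{2} - x_1 - x_2 + 2, x_1x_2 + x_1 - x_2 - 1, x_2^{2} - x_2 - 2}.

Buchberger on the second generating set:
h_1 = -3x_1^{2} - x_1x_2 + 2x_1 - 3x_2 + 2, LT = x_1^{2}.
h_2 = -2x_1^{2} + 2x_1 + 2x_2 + 3, LT = x_1^{2}.

S(h_1,h_2): lcm = x_1^{2}. S = -2x_1x_2 - 2x_1 + 2x_2 + 2.
  leading term x_1x_2: no divisor's leading term divides it; move -2x_1x_2 to the remainder.
  leading term x_1: no divisor's leading term divides it; move -2x_1 to the remainder.
  leading term x_2: no divisor's leading term divides it; move 2x_2 to the remainder.
  leading term 1: no divisor's leading term divides it; move 2 to the remainder.
  remainder -2x_1x_2 - 2x_1 + 2x_2 + 2 ≠ 0; add k_3 = -2x_1x_2 - 2x_1 + 2x_2 + 2 to the basis.

S(h_1,k_3): lcm = x_1^{2}x_2. S = -x_1^{2} - 2x_1x_2^{2} - 2x_1x_2 + x_1 + x_2^{2} - 3x_2.
  leading term x_1^{2}: subtract (-2)·h_1 from -x_1^{2} - 2x_1x_2^{2} - 2x_1x_2 + x_1 + x_2^{2} - 3x_2 → -2x_1x_2^{2} + 3x_1x_2 - 2x_1 + x_2^{2} - 2x_2 - 3
  leading term x_1x_2^{2}: subtract (x_2)·k_3 from -2x_1x_2^{2} + 3x_1x_2 - 2x_1 + x_2^{2} - 2x_2 - 3 → -2x_1x_2 - 2x_1 - x_2^{2} + 3x_2 - 3
  leading term x_1x_2: subtract (1)·k_3 from -2x_1x_2 - 2x_1 - x_2^{2} + 3x_2 - 3 → -x_2^{2} + x_2 + 2
  leading term x_2^{2}: no divisor's leading term divides it; move -x_2^{2} to the remainder.
  leading term x_2: no divisor's leading term divides it; move x_2 to the remainder.
  leading term 1: no divisor's leading term divides it; move 2 to the remainder.
  remainder -x_2^{2} + x_2 + 2 ≠ 0; add k_4 = -x_2^{2} + x_2 + 2 to the basis.

S(h_2,k_3): lcm = x_1^{2}x_2. S = -x_1^{2} + x_1 - x_2^{2} + 2x_2.
  leading term x_1^{2}: subtract (-2)·h_1 from -x_1^{2} + x_1 - x_2^{2} + 2x_2 → -2x_1x_2 - 2x_1 - x_2^{2} + 3x_2 - 3
  leading term x_1x_2: subtract (1)·k_3 from -2x_1x_2 - 2x_1 - x_2^{2} + 3x_2 - 3 → -x_2^{2} + x_2 + 2
  leading term x_2^{2}: subtract (1)·k_4 from -x_2^{2} + x_2 + 2 → 0
  remainder 0.

S(h_1,k_4): leading monomials are coprime, so the S-polynomial reduces to 0 (Buchberger's first criterion).
S(h_2,k_4): leading monomials are coprime, so the S-polynomial reduces to 0 (Buchberger's first criterion).
S(k_3,k_4): lcm = x_1x_2^{2}. S = 2x_1x_2 + 2x_1 - x_2^{2} - x_2.
  leading term x_1x_2: subtract (-1)·k_3 from 2x_1x_2 + 2x_1 - x_2^{2} - x_2 → -x_2^{2} + x_2 + 2
  leading term x_2^{2}: subtract (1)·k_4 from -x_2^{2} + x_2 + 2 → 0
  remainder 0.

Every S-polynomial of the final basis reduces to 0, so we have a Gröbner basis.
Inter-reduce: drop elements whose leading term is divisible by another's, tail-reduce, and make monic.
Reduced Gröbner basis: {x_1^{2} - x_1 - x_2 + 2, x_1x_2 + x_1 - x_2 - 1, x_2^{2} - x_2 - 2}.

The two bases agree; hence the ideals are identical.

Yes, the ideals are equal.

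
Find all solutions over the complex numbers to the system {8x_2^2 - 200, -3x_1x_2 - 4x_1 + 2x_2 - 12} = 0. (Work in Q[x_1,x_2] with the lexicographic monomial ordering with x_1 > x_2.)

{(2, -5), (-2/19, 5)}

Compute a lex Gröbner basis by Buchberger's algorithm.
f_1 = 8x_2^2 - 200, LT = x_2^2.
f_2 = -3x_1x_2 - 4x_1 + 2x_2 - 12, LT = x_1x_2.

S(f_1,f_2): lcm = x_1x_2^2. S = -4/3x_1x_2 - 25x_1 + 2/3x_2^2 - 4x_2.
  leading term x_1x_2: subtract (4/9)·f_2 from -4/3x_1x_2 - 25x_1 + 2/3x_2^2 - 4x_2 → -209/9x_1 + 2/3x_2^2 - 44/9x_2 + 16/3
  leading term x_1: no divisor's leading term divides it; move -209/9x_1 to the remainder.
  leading term x_2^2: subtract (1/12)·f_1 from 2/3x_2^2 - 44/9x_2 + 16/3 → -44/9x_2 + 22
  leading term x_2: no divisor's leading term divides it; move -44/9x_2 to the remainder.
  leading term 1: no divisor's leading term divides it; move 22 to the remainder.
  remainder -209/9x_1 - 44/9x_2 + 22 ≠ 0; add h_3 = -209/9x_1 - 44/9x_2 + 22 to the basis.

The other S-polynomials (S(f_1,h_3), S(f_2,h_3)) all reduce to 0 modulo the current basis, so we have a Gröbner basis.
Inter-reduce: drop elements whose leading term is divisible by another's, tail-reduce, and make monic.
Reduced Gröbner basis: {x_1 + 4/19x_2 - 18/19, x_2^2 - 25}.

Elimination: the polynomial x_2^2 - 25 lies in the elimination ideal for x_2, so x_2 ∈ {-5, 5}. For each such x_2, the remaining basis elements (now univariate) give the rest of the solution.
  x_2 = -5: the earlier basis element becomes x_1 - 2 = 0, giving x_1 = 2 — point (2, -5).
  x_2 = 5: the earlier basis element becomes x_1 + 2/19 = 0, giving x_1 = -2/19 — point (-2/19, 5).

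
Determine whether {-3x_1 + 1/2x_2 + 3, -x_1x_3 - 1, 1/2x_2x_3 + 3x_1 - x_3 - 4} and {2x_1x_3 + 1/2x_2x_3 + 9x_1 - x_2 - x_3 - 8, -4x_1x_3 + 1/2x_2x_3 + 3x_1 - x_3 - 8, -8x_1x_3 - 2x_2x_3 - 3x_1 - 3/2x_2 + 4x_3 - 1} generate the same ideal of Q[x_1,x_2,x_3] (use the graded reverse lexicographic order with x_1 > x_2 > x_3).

Yes, the ideals are equal.

Since reduced Gröbner bases are canonical representatives of ideals under a given ordering, it suffices to compute and compare them.
Buchberger on the first generating set:
f_1 = -3x_1 + 1/2x_2 + 3, LT = x_1.
f_2 = -x_1x_3 - 1, LT = x_1x_3.
f_3 = 1/2x_2x_3 + 3x_1 - x_3 - 4, LT = x_2x_3.

S(f_1,f_2): lcm = x_1x_3. S = -1/6x_2x_3 - x_3 - 1.
  leading term x_2x_3: subtract (-1/3)·f_3 from -1/6x_2x_3 - x_3 - 1 → x_1 - 4/3x_3 - 7/3
  leading term x_1: subtract (-1/3)·f_1 from x_1 - 4/3x_3 - 7/3 → 1/6x_2 - 4/3x_3 - 4/3
  leading term x_2: no divisor's leading term divides it; move 1/6x_2 to the remainder.
  leading term x_3: no divisor's leading term divides it; move -4/3x_3 to the remainder.
  leading term 1: no divisor's leading term divides it; move -4/3 to the remainder.
  remainder 1/6x_2 - 4/3x_3 - 4/3 ≠ 0; add g_4 = 1/6x_2 - 4/3x_3 - 4/3 to the basis.

S(f_3,g_4): lcm = x_2x_3. S = 8x_3^2 + 6x_1 + 6x_3 - 8.
  leading term x_3^2: no divisor's leading term divides it; move 8x_3^2 to the remainder.
  leading term x_1: subtract (-2)·f_1 from 6x_1 + 6x_3 - 8 → x_2 + 6x_3 - 2
  leading term x_2: subtract (6)·g_4 from x_2 + 6x_3 - 2 → 14x_3 + 6
  leading term x_3: no divisor's leading term divides it; move 14x_3 to the remainder.
  leading term 1: no divisor's leading term divides it; move 6 to the remainder.
  remainder 8x_3^2 + 14x_3 + 6 ≠ 0; add g_5 = 8x_3^2 + 14x_3 + 6 to the basis.

The other S-polynomials (S(f_1,f_3), S(f_2,f_3), S(f_1,g_4), S(f_2,g_4), S(f_1,g_5), S(f_2,g_5), S(f_3,g_5), S(g_4,g_5)) all reduce to 0 modulo the current basis, so we have a Gröbner basis.
Inter-reduce: drop elements whose leading term is divisible by another's, tail-reduce, and make monic.
Reduced Gröbner basis: {x_3^2 + 7/4x_3 + 3/4, x_1 - 4/3x_3 - 7/3, x_2 - 8x_3 - 8}.

Buchberger on the second generating set:
h_1 = 2x_1x_3 + 1/2x_2x_3 + 9x_1 - x_2 - x_3 - 8, LT = x_1x_3.
h_2 = -4x_1x_3 + 1/2x_2x_3 + 3x_1 - x_3 - 8, LT = x_1x_3.
h_3 = -8x_1x_3 - 2x_2x_3 - 3x_1 - 3/2x_2 + 4x_3 - 1, LT = x_1x_3.

S(h_1,h_2): lcm = x_1x_3. S = 3/8x_2x_3 + 21/4x_1 - 1/2x_2 - 3/4x_3 - 6.
  leading term x_2x_3: no divisor's leading term divides it; move 3/8x_2x_3 to the remainder.
  leading term x_1: no divisor's leading term divides it; move 21/4x_1 to the remainder.
  leading term x_2: no divisor's leading term divides it; move -1/2x_2 to the remainder.
  leading term x_3: no divisor's leading term divides it; move -3/4x_3 to the remainder.
  leading term 1: no divisor's leading term divides it; move -6 to the remainder.
  remainder 3/8x_2x_3 + 21/4x_1 - 1/2x_2 - 3/4x_3 - 6 ≠ 0; add k_4 = 3/8x_2x_3 + 21/4x_1 - 1/2x_2 - 3/4x_3 - 6 to the basis.

S(h_1,h_3): lcm = x_1x_3. S = 33/8x_1 - 11/16x_2 - 33/8.
  leading term x_1: no divisor's leading term divides it; move 33/8x_1 to the remainder.
  leading term x_2: no divisor's leading term divides it; move -11/16x_2 to the remainder.
  leading term 1: no divisor's leading term divides it; move -33/8 to the remainder.
  remainder 33/8x_1 - 11/16x_2 - 33/8 ≠ 0; add k_5 = 33/8x_1 - 11/16x_2 - 33/8 to the basis.

S(h_1,k_4): lcm = x_1x_2x_3. S = 1/4x_2^2x_3 - 14x_1^2 + 35/6x_1x_2 - 1/2x_2^2 + 2x_1x_3 - 1/2x_2x_3 + 16x_1 - 4x_2.
  leading term x_2^2x_3: subtract (2/3x_2)·k_4 from 1/4x_2^2x_3 - 14x_1^2 + 35/6x_1x_2 - 1/2x_2^2 + 2x_1x_3 - 1/2x_2x_3 + 16x_1 - 4x_2 → -14x_1^2 + 7/3x_1x_2 - 1/6x_2^2 + 2x_1x_3 + 16x_1
  leading term x_1^2: subtract (-112/33x_1)·k_5 from -14x_1^2 + 7/3x_1x_2 - 1/6x_2^2 + 2x_1x_3 + 16x_1 → -1/6x_2^2 + 2x_1x_3 + 2x_1
  leading term x_2^2: no divisor's leading term divides it; move -1/6x_2^2 to the remainder.
  leading term x_1x_3: subtract (1)·h_1 from 2x_1x_3 + 2x_1 → -1/2x_2x_3 - 7x_1 + x_2 + x_3 + 8
  leading term x_2x_3: subtract (-4/3)·k_4 from -1/2x_2x_3 - 7x_1 + x_2 + x_3 + 8 → 1/3x_2
  leading term x_2: no divisor's leading term divides it; move 1/3x_2 to the remainder.
  remainder -1/6x_2^2 + 1/3x_2 ≠ 0; add k_6 = -1/6x_2^2 + 1/3x_2 to the basis.

S(h_1,k_5): lcm = x_1x_3. S = 5/12x_2x_3 + 9/2x_1 - 1/2x_2 + 1/2x_3 - 4.
  leading term x_2x_3: subtract (10/9)·k_4 from 5/12x_2x_3 + 9/2x_1 - 1/2x_2 + 1/2x_3 - 4 → -4/3x_1 + 1/18x_2 + 4/3x_3 + 8/3
  leading term x_1: subtract (-32/99)·k_5 from -4/3x_1 + 1/18x_2 + 4/3x_3 + 8/3 → -1/6x_2 + 4/3x_3 + 4/3
  leading term x_2: no divisor's leading term divides it; move -1/6x_2 to the remainder.
  leading term x_3: no divisor's leading term divides it; move 4/3x_3 to the remainder.
  leading term 1: no divisor's leading term divides it; move 4/3 to the remainder.
  remainder -1/6x_2 + 4/3x_3 + 4/3 ≠ 0; add k_7 = -1/6x_2 + 4/3x_3 + 4/3 to the basis.

S(k_4,k_7): lcm = x_2x_3. S = 8x_3^2 + 14x_1 - 4/3x_2 + 6x_3 - 16.
  leading term x_3^2: no divisor's leading term divides it; move 8x_3^2 to the remainder.
  leading term x_1: subtract (112/33)·k_5 from 14x_1 - 4/3x_2 + 6x_3 - 16 → x_2 + 6x_3 - 2
  leading term x_2: subtract (-6)·k_7 from x_2 + 6x_3 - 2 → 14x_3 + 6
  leading term x_3: no divisor's leading term divides it; move 14x_3 to the remainder.
  leading term 1: no divisor's leading term divides it; move 6 to the remainder.
  remainder 8x_3^2 + 14x_3 + 6 ≠ 0; add k_8 = 8x_3^2 + 14x_3 + 6 to the basis.

The other S-polynomials (S(h_2,h_3), S(h_2,k_4), S(h_3,k_4), S(h_2,k_5), S(h_3,k_5), S(k_4,k_5), S(h_1,k_6), S(h_2,k_6), S(h_3,k_6), S(k_4,k_6), S(k_5,k_6), S(h_1,k_7), S(h_2,k_7), S(h_3,k_7), S(k_5,k_7), S(k_6,k_7), S(h_1,k_8), S(h_2,k_8), S(h_3,k_8), S(k_4,k_8), S(k_5,k_8), S(k_6,k_8), S(k_7,k_8)) all reduce to 0 modulo the current basis, so we have a Gröbner basis.
Inter-reduce: drop elements whose leading term is divisible by another's, tail-reduce, and make monic.
Reduced Gröbner basis: {x_3^2 + 7/4x_3 + 3/4, x_1 - 4/3x_3 - 7/3, x_2 - 8x_3 - 8}.

Same reduced basis, so the two generating sets span the same ideal.
The choice of monomial ordering does not affect the verdict — as long as both bases are computed under the same ordering, their equality decides ideal equality.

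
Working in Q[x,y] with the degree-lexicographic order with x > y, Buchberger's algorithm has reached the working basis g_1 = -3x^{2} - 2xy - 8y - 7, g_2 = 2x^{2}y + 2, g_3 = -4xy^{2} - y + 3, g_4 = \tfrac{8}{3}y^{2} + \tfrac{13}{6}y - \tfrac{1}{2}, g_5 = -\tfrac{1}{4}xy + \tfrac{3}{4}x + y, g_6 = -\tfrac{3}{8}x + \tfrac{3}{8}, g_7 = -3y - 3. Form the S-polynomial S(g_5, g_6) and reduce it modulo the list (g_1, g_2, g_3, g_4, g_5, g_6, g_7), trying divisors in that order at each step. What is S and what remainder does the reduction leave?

S(g_5, g_6) = -3x - 3y; remainder on division = 0.

lcm(LM(g_5), LM(g_6)) = xy.
S = (lcm/LT(g_5))·g_5 − (lcm/LT(g_6))·g_6 = -3x - 3y.
Reduce S modulo (g_1, g_2, g_3, g_4, g_5, g_6, g_7) in that order:
  leading term x: subtract (8)·g_6 from -3x - 3y → -3y - 3
  leading term y: subtract (1)·g_7 from -3y - 3 → 0
The remainder is 0, so this S-polynomial contributes no new basis element.
An S-polynomial is built so that the two leading terms cancel; whether anything survives reduction is exactly the Gröbner-basis criterion.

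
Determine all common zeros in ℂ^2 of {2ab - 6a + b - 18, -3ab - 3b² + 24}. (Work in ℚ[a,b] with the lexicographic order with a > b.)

Compute a lex Gröbner basis by Buchberger's algorithm.
f_1 = 2ab - 6a + b - 18, LT = ab.
f_2 = -3ab - 3b² + 24, LT = ab.

S(f_1,f_2): lcm = ab. S = -3a - b² + ½b - 1.
  reduce S modulo (f_1, f_2):
  remainder -3a - b² + ½b - 1 ≠ 0; add h_3 = -3a - b² + ½b - 1 to the basis.

S(f_1,h_3): lcm = ab. S = -3a - ⅓b³ + ⅙b² + ⅙b - 9.
  reduce S modulo (f_1, f_2, h_3):
  remainder -⅓b³ + 7/6b² - ⅓b - 8 ≠ 0; add h_4 = -⅓b³ + 7/6b² - ⅓b - 8 to the basis.

The other S-polynomials (S(f_2,h_3), S(f_1,h_4), S(f_2,h_4), S(h_3,h_4)) all reduce to 0 modulo the current basis, so we have a Gröbner basis.
Inter-reduce: drop elements whose leading term is divisible by another's, tail-reduce, and make monic.
Reduced Gröbner basis: {a + ⅓b² - ⅙b + ⅓, b³ - 7/2b² + b + 24}.

From the last basis element, b³ - 7/2b² + b + 24 = 0, so b takes values in {-2, 11/4 - sqrt(71)*I/4, 11/4 + sqrt(71)*I/4}. Each choice, substituted upward through the basis, yields the corresponding point(s) of the solution set.
  b = -2: the earlier basis element becomes a + 2 = 0, giving a = -2 — point (-2, -2).
  b = 11/4 - sqrt(71)*I/4: the earlier basis element becomes a + 11/12 - 5*sqrt(71)*I/12 = 0, giving a = -11/12 + 5*sqrt(71)*I/12 — point (-11/12 + 5*sqrt(71)*I/12, 11/4 - sqrt(71)*I/4).
  b = 11/4 + sqrt(71)*I/4: the earlier basis element becomes a + 11/12 + 5*sqrt(71)*I/12 = 0, giving a = -11/12 - 5*sqrt(71)*I/12 — point (-11/12 - 5*sqrt(71)*I/12, 11/4 + sqrt(71)*I/4).
Zero-dimensionality of the ideal guarantees finitely many solutions over ℂ.

{(-2, -2), (-11/12 + 5*sqrt(71)*I/12, 11/4 - sqrt(71)*I/4), (-11/12 - 5*sqrt(71)*I/12, 11/4 + sqrt(71)*I/4)}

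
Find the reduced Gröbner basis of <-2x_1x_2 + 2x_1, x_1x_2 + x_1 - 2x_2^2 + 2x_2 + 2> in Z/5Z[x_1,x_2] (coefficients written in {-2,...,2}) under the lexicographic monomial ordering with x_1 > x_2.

G = {x_1 - x_2^2 + x_2 + 1, x_2^3 - 2x_2^2 + 1}

f_1 = -2x_1x_2 + 2x_1, LT = x_1x_2.
f_2 = x_1x_2 + x_1 - 2x_2^2 + 2x_2 + 2, LT = x_1x_2.

S(f_1,f_2): lcm = x_1x_2. S = -2x_1 + 2x_2^2 - 2x_2 - 2.
  leading term x_1: no divisor's leading term divides it; move -2x_1 to the remainder.
  leading term x_2^2: no divisor's leading term divides it; move 2x_2^2 to the remainder.
  leading term x_2: no divisor's leading term divides it; move -2x_2 to the remainder.
  leading term 1: no divisor's leading term divides it; move -2 to the remainder.
  remainder -2x_1 + 2x_2^2 - 2x_2 - 2 ≠ 0; add g_3 = -2x_1 + 2x_2^2 - 2x_2 - 2 to the basis.

S(f_1,g_3): lcm = x_1x_2. S = -x_1 + x_2^3 - x_2^2 - x_2.
  leading term x_1: subtract (-2)·g_3 from -x_1 + x_2^3 - x_2^2 - x_2 → x_2^3 - 2x_2^2 + 1
  leading term x_2^3: no divisor's leading term divides it; move x_2^3 to the remainder.
  leading term x_2^2: no divisor's leading term divides it; move -2x_2^2 to the remainder.
  leading term 1: no divisor's leading term divides it; move 1 to the remainder.
  remainder x_2^3 - 2x_2^2 + 1 ≠ 0; add g_4 = x_2^3 - 2x_2^2 + 1 to the basis.

The other S-polynomials (S(f_2,g_3), S(f_1,g_4), S(f_2,g_4), S(g_3,g_4)) all reduce to 0 modulo the current basis, so we have a Gröbner basis.
Inter-reduce: drop elements whose leading term is divisible by another's, tail-reduce, and make monic.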